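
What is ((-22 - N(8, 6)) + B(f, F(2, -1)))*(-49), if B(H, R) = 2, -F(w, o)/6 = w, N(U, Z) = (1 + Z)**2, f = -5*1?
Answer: 3381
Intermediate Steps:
f = -5
F(w, o) = -6*w
((-22 - N(8, 6)) + B(f, F(2, -1)))*(-49) = ((-22 - (1 + 6)**2) + 2)*(-49) = ((-22 - 1*7**2) + 2)*(-49) = ((-22 - 1*49) + 2)*(-49) = ((-22 - 49) + 2)*(-49) = (-71 + 2)*(-49) = -69*(-49) = 3381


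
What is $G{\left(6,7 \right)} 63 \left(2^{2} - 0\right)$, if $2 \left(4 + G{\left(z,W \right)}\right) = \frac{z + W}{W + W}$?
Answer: $-891$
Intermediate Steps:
$G{\left(z,W \right)} = -4 + \frac{W + z}{4 W}$ ($G{\left(z,W \right)} = -4 + \frac{\left(z + W\right) \frac{1}{W + W}}{2} = -4 + \frac{\left(W + z\right) \frac{1}{2 W}}{2} = -4 + \frac{\frac{1}{2} \frac{1}{W} \left(W + z\right)}{2} = -4 + \frac{W + z}{4 W}$)
$G{\left(6,7 \right)} 63 \left(2^{2} - 0\right) = \frac{6 - 105}{4 \cdot 7} \cdot 63 \left(2^{2} - 0\right) = \frac{1}{4} \cdot \frac{1}{7} \left(6 - 105\right) 63 \left(4 + 0\right) = \frac{1}{4} \cdot \frac{1}{7} \left(-99\right) 63 \cdot 4 = \left(- \frac{99}{28}\right) 63 \cdot 4 = \left(- \frac{891}{4}\right) 4 = -891$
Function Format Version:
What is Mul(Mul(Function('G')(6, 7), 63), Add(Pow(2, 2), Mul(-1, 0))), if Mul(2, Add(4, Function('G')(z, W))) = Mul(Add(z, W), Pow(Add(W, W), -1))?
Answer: -891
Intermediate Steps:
Function('G')(z, W) = Add(-4, Mul(Rational(1, 4), Pow(W, -1), Add(W, z))) (Function('G')(z, W) = Add(-4, Mul(Rational(1, 2), Mul(Add(z, W), Pow(Add(W, W), -1)))) = Add(-4, Mul(Rational(1, 2), Mul(Add(W, z), Pow(Mul(2, W), -1)))) = Add(-4, Mul(Rational(1, 2), Mul(Add(W, z), Mul(Rational(1, 2), Pow(W, -1))))) = Add(-4, Mul(Rational(1, 2), Mul(Rational(1, 2), Pow(W, -1), Add(W, z)))) = Add(-4, Mul(Rational(1, 4), Pow(W, -1), Add(W, z))))
Mul(Mul(Function('G')(6, 7), 63), Add(Pow(2, 2), Mul(-1, 0))) = Mul(Mul(Mul(Rational(1, 4), Pow(7, -1), Add(6, Mul(-15, 7))), 63), Add(Pow(2, 2), Mul(-1, 0))) = Mul(Mul(Mul(Rational(1, 4), Rational(1, 7), Add(6, -105)), 63), Add(4, 0)) = Mul(Mul(Mul(Rational(1, 4), Rational(1, 7), -99), 63), 4) = Mul(Mul(Rational(-99, 28), 63), 4) = Mul(Rational(-891, 4), 4) = -891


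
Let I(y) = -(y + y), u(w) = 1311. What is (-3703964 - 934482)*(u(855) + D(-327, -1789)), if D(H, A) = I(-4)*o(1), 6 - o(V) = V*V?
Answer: -6266540546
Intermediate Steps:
I(y) = -2*y
o(V) = 6 - V**2 (o(V) = 6 - V*V = 6 - V**2)
D(H, A) = 40 (D(H, A) = (-2*(-4))*(6 - 1*1**2) = 8*(6 - 1*1) = 8*(6 - 1) = 8*5 = 40)
(-3703964 - 934482)*(u(855) + D(-327, -1789)) = (-3703964 - 934482)*(1311 + 40) = -4638446*1351 = -6266540546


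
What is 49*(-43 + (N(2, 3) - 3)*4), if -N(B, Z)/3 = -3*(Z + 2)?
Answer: 6125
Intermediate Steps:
N(B, Z) = 18 + 9*Z (N(B, Z) = -(-9)*(Z + 2) = -(-9)*(2 + Z) = -3*(-6 - 3*Z) = 18 + 9*Z)
49*(-43 + (N(2, 3) - 3)*4) = 49*(-43 + ((18 + 9*3) - 3)*4) = 49*(-43 + ((18 + 27) - 3)*4) = 49*(-43 + (45 - 3)*4) = 49*(-43 + 42*4) = 49*(-43 + 168) = 49*125 = 6125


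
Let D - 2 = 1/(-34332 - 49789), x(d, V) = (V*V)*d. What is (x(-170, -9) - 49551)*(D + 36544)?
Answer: -194666867921865/84121 ≈ -2.3141e+9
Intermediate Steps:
x(d, V) = d*V**2 (x(d, V) = V**2*d = d*V**2)
D = 168241/84121 (D = 2 + 1/(-34332 - 49789) = 2 + 1/(-84121) = 2 - 1/84121 = 168241/84121 ≈ 2.0000)
(x(-170, -9) - 49551)*(D + 36544) = (-170*(-9)**2 - 49551)*(168241/84121 + 36544) = (-170*81 - 49551)*(3074286065/84121) = (-13770 - 49551)*(3074286065/84121) = -63321*3074286065/84121 = -194666867921865/84121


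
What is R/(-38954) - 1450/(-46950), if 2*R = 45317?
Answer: -40293331/73155612 ≈ -0.55079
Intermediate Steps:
R = 45317/2 (R = (½)*45317 = 45317/2 ≈ 22659.)
R/(-38954) - 1450/(-46950) = (45317/2)/(-38954) - 1450/(-46950) = (45317/2)*(-1/38954) - 1450*(-1/46950) = -45317/77908 + 29/939 = -40293331/73155612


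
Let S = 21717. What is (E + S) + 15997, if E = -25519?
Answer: 12195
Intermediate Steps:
(E + S) + 15997 = (-25519 + 21717) + 15997 = -3802 + 15997 = 12195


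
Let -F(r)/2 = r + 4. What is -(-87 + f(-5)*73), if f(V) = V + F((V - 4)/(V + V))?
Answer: 5837/5 ≈ 1167.4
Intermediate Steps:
F(r) = -8 - 2*r (F(r) = -2*(r + 4) = -2*(4 + r) = -8 - 2*r)
f(V) = -8 + V - (-4 + V)/V (f(V) = V + (-8 - 2*(V - 4)/(V + V)) = V + (-8 - 2*(-4 + V)/(2*V)) = V + (-8 - 2*(-4 + V)*1/(2*V)) = V + (-8 - (-4 + V)/V) = -8 + V - (-4 + V)/V)
-(-87 + f(-5)*73) = -(-87 + (-9 - 5 + 4/(-5))*73) = -(-87 + (-9 - 5 + 4*(-1/5))*73) = -(-87 + (-9 - 5 - 4/5)*73) = -(-87 - 74/5*73) = -(-87 - 5402/5) = -1*(-5837/5) = 5837/5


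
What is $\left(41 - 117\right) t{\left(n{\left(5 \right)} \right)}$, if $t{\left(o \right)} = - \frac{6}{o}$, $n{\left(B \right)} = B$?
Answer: $\frac{456}{5} \approx 91.2$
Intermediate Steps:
$\left(41 - 117\right) t{\left(n{\left(5 \right)} \right)} = \left(41 - 117\right) \left(- \frac{6}{5}\right) = - 76 \left(\left(-6\right) \frac{1}{5}\right) = \left(-76\right) \left(- \frac{6}{5}\right) = \frac{456}{5}$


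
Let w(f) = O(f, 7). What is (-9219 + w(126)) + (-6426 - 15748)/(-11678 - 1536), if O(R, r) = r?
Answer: -60852597/6607 ≈ -9210.3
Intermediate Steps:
w(f) = 7
(-9219 + w(126)) + (-6426 - 15748)/(-11678 - 1536) = (-9219 + 7) + (-6426 - 15748)/(-11678 - 1536) = -9212 - 22174/(-13214) = -9212 - 22174*(-1/13214) = -9212 + 11087/6607 = -60852597/6607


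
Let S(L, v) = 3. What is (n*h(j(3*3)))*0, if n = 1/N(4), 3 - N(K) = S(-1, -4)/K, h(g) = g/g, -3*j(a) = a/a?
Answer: 0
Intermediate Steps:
j(a) = -⅓ (j(a) = -a/(3*a) = -⅓*1 = -⅓)
h(g) = 1
N(K) = 3 - 3/K
n = 4/9 (n = 1/(3 - 3/4) = 1/(3 - 3*¼) = 1/(3 - ¾) = 1/(9/4) = 4/9 ≈ 0.44444)
(n*h(j(3*3)))*0 = ((4/9)*1)*0 = (4/9)*0 = 0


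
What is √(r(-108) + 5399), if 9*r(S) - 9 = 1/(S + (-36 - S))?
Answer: √1749599/18 ≈ 73.485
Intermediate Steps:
r(S) = 323/324 (r(S) = 1 + 1/(9*(S + (-36 - S))) = 1 + (⅑)/(-36) = 1 + (⅑)*(-1/36) = 1 - 1/324 = 323/324)
√(r(-108) + 5399) = √(323/324 + 5399) = √(1749599/324) = √1749599/18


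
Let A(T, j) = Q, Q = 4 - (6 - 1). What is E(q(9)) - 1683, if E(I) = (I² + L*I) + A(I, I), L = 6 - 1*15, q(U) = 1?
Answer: -1692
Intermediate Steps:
Q = -1 (Q = 4 - 1*5 = 4 - 5 = -1)
A(T, j) = -1
L = -9 (L = 6 - 15 = -9)
E(I) = -1 + I² - 9*I (E(I) = (I² - 9*I) - 1 = -1 + I² - 9*I)
E(q(9)) - 1683 = (-1 + 1² - 9*1) - 1683 = (-1 + 1 - 9) - 1683 = -9 - 1683 = -1692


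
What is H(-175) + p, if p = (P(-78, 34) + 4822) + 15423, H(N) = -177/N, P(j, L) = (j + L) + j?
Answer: 3521702/175 ≈ 20124.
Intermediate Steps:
P(j, L) = L + 2*j (P(j, L) = (L + j) + j = L + 2*j)
p = 20123 (p = ((34 + 2*(-78)) + 4822) + 15423 = ((34 - 156) + 4822) + 15423 = (-122 + 4822) + 15423 = 4700 + 15423 = 20123)
H(-175) + p = -177/(-175) + 20123 = -177*(-1/175) + 20123 = 177/175 + 20123 = 3521702/175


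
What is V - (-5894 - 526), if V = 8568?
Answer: 14988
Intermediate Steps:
V - (-5894 - 526) = 8568 - (-5894 - 526) = 8568 - 1*(-6420) = 8568 + 6420 = 14988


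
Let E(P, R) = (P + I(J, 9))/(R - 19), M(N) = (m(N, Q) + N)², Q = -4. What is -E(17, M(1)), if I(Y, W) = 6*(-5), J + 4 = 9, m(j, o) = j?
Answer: -13/15 ≈ -0.86667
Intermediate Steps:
J = 5 (J = -4 + 9 = 5)
M(N) = 4*N² (M(N) = (N + N)² = (2*N)² = 4*N²)
I(Y, W) = -30
E(P, R) = (-30 + P)/(-19 + R) (E(P, R) = (P - 30)/(R - 19) = (-30 + P)/(-19 + R))
-E(17, M(1)) = -(-30 + 17)/(-19 + 4*1²) = -(-13)/(-19 + 4*1) = -(-13)/(-19 + 4) = -(-13)/(-15) = -(-1)*(-13)/15 = -1*13/15 = -13/15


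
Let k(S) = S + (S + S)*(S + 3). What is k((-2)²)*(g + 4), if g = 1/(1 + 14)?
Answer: 244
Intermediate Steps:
k(S) = S + 2*S*(3 + S) (k(S) = S + (2*S)*(3 + S) = S + 2*S*(3 + S))
g = 1/15 ≈ 0.066667
k((-2)²)*(g + 4) = ((-2)²*(7 + 2*(-2)²))*(1/15 + 4) = (4*(7 + 2*4))*(61/15) = (4*(7 + 8))*(61/15) = (4*15)*(61/15) = 60*(61/15) = 244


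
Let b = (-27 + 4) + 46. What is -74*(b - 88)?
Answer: 4810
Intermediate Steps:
b = 23 (b = -23 + 46 = 23)
-74*(b - 88) = -74*(23 - 88) = -74*(-65) = 4810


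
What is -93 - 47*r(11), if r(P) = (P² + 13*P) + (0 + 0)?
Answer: -12501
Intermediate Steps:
r(P) = P² + 13*P (r(P) = (P² + 13*P) + 0 = P² + 13*P)
-93 - 47*r(11) = -93 - 517*(13 + 11) = -93 - 517*24 = -93 - 47*264 = -93 - 12408 = -12501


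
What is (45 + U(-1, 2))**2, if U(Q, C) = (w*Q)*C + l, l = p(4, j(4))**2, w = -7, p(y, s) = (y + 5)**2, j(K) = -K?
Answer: 43824400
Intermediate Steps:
p(y, s) = (5 + y)**2
l = 6561 (l = ((5 + 4)**2)**2 = (9**2)**2 = 81**2 = 6561)
U(Q, C) = 6561 - 7*C*Q (U(Q, C) = (-7*Q)*C + 6561 = -7*C*Q + 6561 = 6561 - 7*C*Q)
(45 + U(-1, 2))**2 = (45 + (6561 - 7*2*(-1)))**2 = (45 + (6561 + 14))**2 = (45 + 6575)**2 = 6620**2 = 43824400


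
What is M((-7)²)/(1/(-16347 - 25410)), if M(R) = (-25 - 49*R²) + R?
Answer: 4911667125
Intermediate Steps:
M(R) = -25 + R - 49*R²
M((-7)²)/(1/(-16347 - 25410)) = (-25 + (-7)² - 49*((-7)²)²)/(1/(-16347 - 25410)) = (-25 + 49 - 49*49²)/(1/(-41757)) = (-25 + 49 - 49*2401)/(-1/41757) = (-25 + 49 - 117649)*(-41757) = -117625*(-41757) = 4911667125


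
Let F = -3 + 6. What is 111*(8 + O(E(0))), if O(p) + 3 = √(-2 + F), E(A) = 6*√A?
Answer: 666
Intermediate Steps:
F = 3
O(p) = -2 (O(p) = -3 + √(-2 + 3) = -3 + √1 = -3 + 1 = -2)
111*(8 + O(E(0))) = 111*(8 - 2) = 111*6 = 666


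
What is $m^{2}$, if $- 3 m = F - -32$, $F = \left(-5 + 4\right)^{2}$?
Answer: $121$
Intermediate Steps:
$F = 1$ ($F = \left(-1\right)^{2} = 1$)
$m = -11$ ($m = - \frac{1 - -32}{3} = - \frac{1 + 32}{3} = \left(- \frac{1}{3}\right) 33 = -11$)
$m^{2} = \left(-11\right)^{2} = 121$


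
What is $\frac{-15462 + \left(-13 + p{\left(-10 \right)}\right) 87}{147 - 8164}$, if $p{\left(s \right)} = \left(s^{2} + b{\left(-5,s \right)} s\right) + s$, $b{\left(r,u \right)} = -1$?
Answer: $\frac{7893}{8017} \approx 0.98453$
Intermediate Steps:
$p{\left(s \right)} = s^{2}$ ($p{\left(s \right)} = \left(s^{2} - s\right) + s = s^{2}$)
$\frac{-15462 + \left(-13 + p{\left(-10 \right)}\right) 87}{147 - 8164} = \frac{-15462 + \left(-13 + \left(-10\right)^{2}\right) 87}{147 - 8164} = \frac{-15462 + \left(-13 + 100\right) 87}{147 - 8164} = \frac{-15462 + 87 \cdot 87}{-8017} = \left(-15462 + 7569\right) \left(- \frac{1}{8017}\right) = \left(-7893\right) \left(- \frac{1}{8017}\right) = \frac{7893}{8017}$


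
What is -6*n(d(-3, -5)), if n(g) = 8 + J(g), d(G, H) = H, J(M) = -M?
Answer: -78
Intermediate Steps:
n(g) = 8 - g
-6*n(d(-3, -5)) = -6*(8 - 1*(-5)) = -6*(8 + 5) = -6*13 = -78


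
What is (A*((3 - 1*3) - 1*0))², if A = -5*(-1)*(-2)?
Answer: 0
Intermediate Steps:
A = -10 (A = 5*(-2) = -10)
(A*((3 - 1*3) - 1*0))² = (-10*((3 - 1*3) - 1*0))² = (-10*((3 - 3) + 0))² = (-10*(0 + 0))² = (-10*0)² = 0² = 0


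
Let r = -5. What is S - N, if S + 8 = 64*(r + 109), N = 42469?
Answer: -35821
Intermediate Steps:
S = 6648 (S = -8 + 64*(-5 + 109) = -8 + 64*104 = -8 + 6656 = 6648)
S - N = 6648 - 1*42469 = 6648 - 42469 = -35821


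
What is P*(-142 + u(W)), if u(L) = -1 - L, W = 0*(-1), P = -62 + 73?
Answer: -1573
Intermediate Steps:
P = 11
W = 0
P*(-142 + u(W)) = 11*(-142 + (-1 - 1*0)) = 11*(-142 + (-1 + 0)) = 11*(-142 - 1) = 11*(-143) = -1573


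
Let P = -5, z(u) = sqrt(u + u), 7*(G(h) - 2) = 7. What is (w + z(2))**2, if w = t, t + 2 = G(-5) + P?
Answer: 4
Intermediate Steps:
G(h) = 3 (G(h) = 2 + (1/7)*7 = 2 + 1 = 3)
z(u) = sqrt(2)*sqrt(u) (z(u) = sqrt(2*u) = sqrt(2)*sqrt(u))
t = -4 (t = -2 + (3 - 5) = -2 - 2 = -4)
w = -4
(w + z(2))**2 = (-4 + sqrt(2)*sqrt(2))**2 = (-4 + 2)**2 = (-2)**2 = 4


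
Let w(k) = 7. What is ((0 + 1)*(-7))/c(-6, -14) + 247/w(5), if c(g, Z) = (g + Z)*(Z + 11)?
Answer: 14771/420 ≈ 35.169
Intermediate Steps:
c(g, Z) = (11 + Z)*(Z + g) (c(g, Z) = (Z + g)*(11 + Z) = (11 + Z)*(Z + g))
((0 + 1)*(-7))/c(-6, -14) + 247/w(5) = ((0 + 1)*(-7))/((-14)² + 11*(-14) + 11*(-6) - 14*(-6)) + 247/7 = (1*(-7))/(196 - 154 - 66 + 84) + 247*(⅐) = -7/60 + 247/7 = 14771/420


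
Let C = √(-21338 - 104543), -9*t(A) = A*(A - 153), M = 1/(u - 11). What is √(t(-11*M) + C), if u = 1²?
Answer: √(16709 + 6300*I*√2569)/30 ≈ 13.672 + 12.975*I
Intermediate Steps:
u = 1
M = -⅒ (M = 1/(1 - 11) = 1/(-10) = -⅒ ≈ -0.10000)
t(A) = -A*(-153 + A)/9 (t(A) = -A*(A - 153)/9 = -A*(-153 + A)/9)
C = 7*I*√2569 (C = √(-125881) = 7*I*√2569 ≈ 354.8*I)
√(t(-11*M) + C) = √((-11*(-⅒))*(153 - (-11)*(-1)/10)/9 + 7*I*√2569) = √((⅑)*(11/10)*(153 - 1*11/10) + 7*I*√2569) = √((⅑)*(11/10)*(153 - 11/10) + 7*I*√2569) = √((⅑)*(11/10)*(1519/10) + 7*I*√2569) = √(16709/900 + 7*I*√2569)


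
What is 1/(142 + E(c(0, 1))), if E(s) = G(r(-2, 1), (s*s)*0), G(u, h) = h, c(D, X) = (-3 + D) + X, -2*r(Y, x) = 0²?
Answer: 1/142 ≈ 0.0070423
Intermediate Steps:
r(Y, x) = 0 (r(Y, x) = -½*0² = -½*0 = 0)
c(D, X) = -3 + D + X
E(s) = 0 (E(s) = (s*s)*0 = s²*0 = 0)
1/(142 + E(c(0, 1))) = 1/(142 + 0) = 1/142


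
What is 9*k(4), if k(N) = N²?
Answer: 144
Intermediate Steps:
9*k(4) = 9*4² = 9*16 = 144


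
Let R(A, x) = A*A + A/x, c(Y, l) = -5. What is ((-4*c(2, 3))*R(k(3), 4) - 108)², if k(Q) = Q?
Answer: 7569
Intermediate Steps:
R(A, x) = A² + A/x
((-4*c(2, 3))*R(k(3), 4) - 108)² = ((-4*(-5))*(3² + 3/4) - 108)² = (20*(9 + 3*(¼)) - 108)² = (20*(9 + ¾) - 108)² = (20*(39/4) - 108)² = (195 - 108)² = 87² = 7569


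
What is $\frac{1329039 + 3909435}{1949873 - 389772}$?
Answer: $\frac{5238474}{1560101} \approx 3.3578$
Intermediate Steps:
$\frac{1329039 + 3909435}{1949873 - 389772} = \frac{5238474}{1560101}$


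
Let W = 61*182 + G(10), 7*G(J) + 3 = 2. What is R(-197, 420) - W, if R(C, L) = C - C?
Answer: -77713/7 ≈ -11102.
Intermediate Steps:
R(C, L) = 0
G(J) = -1/7 (G(J) = -3/7 + (1/7)*2 = -3/7 + 2/7 = -1/7)
W = 77713/7 (W = 61*182 - 1/7 = 11102 - 1/7 = 77713/7 ≈ 11102.)
R(-197, 420) - W = 0 - 1*77713/7 = 0 - 77713/7 = -77713/7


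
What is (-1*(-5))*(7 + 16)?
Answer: 115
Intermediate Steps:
(-1*(-5))*(7 + 16) = 5*23 = 115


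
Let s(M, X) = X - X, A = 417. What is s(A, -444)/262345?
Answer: 0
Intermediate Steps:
s(M, X) = 0
s(A, -444)/262345 = 0/262345 = 0*(1/262345) = 0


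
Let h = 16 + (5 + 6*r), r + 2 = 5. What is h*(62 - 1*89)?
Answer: -1053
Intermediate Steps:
r = 3 (r = -2 + 5 = 3)
h = 39 (h = 16 + (5 + 6*3) = 16 + (5 + 18) = 16 + 23 = 39)
h*(62 - 1*89) = 39*(62 - 1*89) = 39*(62 - 89) = 39*(-27) = -1053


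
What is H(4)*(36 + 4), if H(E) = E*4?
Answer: 640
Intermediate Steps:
H(E) = 4*E
H(4)*(36 + 4) = (4*4)*(36 + 4) = 16*40 = 640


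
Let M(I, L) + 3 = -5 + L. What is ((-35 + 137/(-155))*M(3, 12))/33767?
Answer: -22248/5233885 ≈ -0.0042508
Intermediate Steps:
M(I, L) = -8 + L (M(I, L) = -3 + (-5 + L) = -8 + L)
((-35 + 137/(-155))*M(3, 12))/33767 = ((-35 + 137/(-155))*(-8 + 12))/33767 = ((-35 + 137*(-1/155))*4)*(1/33767) = ((-35 - 137/155)*4)*(1/33767) = -5562/155*4*(1/33767) = -22248/155*1/33767 = -22248/5233885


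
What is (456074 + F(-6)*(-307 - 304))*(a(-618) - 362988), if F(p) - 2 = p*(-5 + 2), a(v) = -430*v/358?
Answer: -28780373078628/179 ≈ -1.6078e+11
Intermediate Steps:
a(v) = -215*v/179
F(p) = 2 - 3*p (F(p) = 2 + p*(-5 + 2) = 2 + p*(-3) = 2 - 3*p)
(456074 + F(-6)*(-307 - 304))*(a(-618) - 362988) = (456074 + (2 - 3*(-6))*(-307 - 304))*(-215/179*(-618) - 362988) = (456074 + (2 + 18)*(-611))*(132870/179 - 362988) = (456074 + 20*(-611))*(-64841982/179) = (456074 - 12220)*(-64841982/179) = 443854*(-64841982/179) = -28780373078628/179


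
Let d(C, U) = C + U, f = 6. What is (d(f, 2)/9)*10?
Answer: 80/9 ≈ 8.8889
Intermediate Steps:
(d(f, 2)/9)*10 = ((6 + 2)/9)*10 = ((⅑)*8)*10 = (8/9)*10 = 80/9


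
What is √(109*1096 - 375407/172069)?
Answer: √3536994546365021/172069 ≈ 345.63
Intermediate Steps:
√(109*1096 - 375407/172069) = √(119464 - 375407*1/172069) = √(119464 - 375407/172069) = √(20555675609/172069) = √3536994546365021/172069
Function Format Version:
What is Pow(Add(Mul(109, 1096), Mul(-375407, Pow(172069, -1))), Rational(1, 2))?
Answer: Mul(Rational(1, 172069), Pow(3536994546365021, Rational(1, 2))) ≈ 345.63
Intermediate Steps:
Pow(Add(Mul(109, 1096), Mul(-375407, Pow(172069, -1))), Rational(1, 2)) = Pow(Add(119464, Mul(-375407, Rational(1, 172069))), Rational(1, 2)) = Pow(Add(119464, Rational(-375407, 172069)), Rational(1, 2)) = Pow(Rational(20555675609, 172069), Rational(1, 2)) = Mul(Rational(1, 172069), Pow(3536994546365021, Rational(1, 2)))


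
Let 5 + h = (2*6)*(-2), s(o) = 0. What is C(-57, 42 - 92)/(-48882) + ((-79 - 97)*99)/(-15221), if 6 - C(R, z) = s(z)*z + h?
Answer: 851187233/744032922 ≈ 1.1440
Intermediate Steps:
h = -29 (h = -5 + (2*6)*(-2) = -5 + 12*(-2) = -5 - 24 = -29)
C(R, z) = 35 (C(R, z) = 6 - (0*z - 29) = 6 - (0 - 29) = 6 - 1*(-29) = 6 + 29 = 35)
C(-57, 42 - 92)/(-48882) + ((-79 - 97)*99)/(-15221) = 35/(-48882) + ((-79 - 97)*99)/(-15221) = 35*(-1/48882) - 176*99*(-1/15221) = -35/48882 - 17424*(-1/15221) = -35/48882 + 17424/15221 = 851187233/744032922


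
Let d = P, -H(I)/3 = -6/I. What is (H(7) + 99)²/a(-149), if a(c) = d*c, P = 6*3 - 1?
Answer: -505521/124117 ≈ -4.0729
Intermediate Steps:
P = 17 (P = 18 - 1 = 17)
H(I) = 18/I (H(I) = -(-18)/I = 18/I)
d = 17
a(c) = 17*c
(H(7) + 99)²/a(-149) = (18/7 + 99)²/((17*(-149))) = (18*(⅐) + 99)²/(-2533) = (18/7 + 99)²*(-1/2533) = (711/7)²*(-1/2533) = (505521/49)*(-1/2533) = -505521/124117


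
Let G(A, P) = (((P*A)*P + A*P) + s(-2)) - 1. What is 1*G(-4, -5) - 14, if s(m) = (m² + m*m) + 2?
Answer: -85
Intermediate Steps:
s(m) = 2 + 2*m² (s(m) = (m² + m²) + 2 = 2*m² + 2 = 2 + 2*m²)
G(A, P) = 9 + A*P + A*P² (G(A, P) = (((P*A)*P + A*P) + (2 + 2*(-2)²)) - 1 = (((A*P)*P + A*P) + (2 + 2*4)) - 1 = ((A*P² + A*P) + (2 + 8)) - 1 = ((A*P + A*P²) + 10) - 1 = (10 + A*P + A*P²) - 1 = 9 + A*P + A*P²)
1*G(-4, -5) - 14 = 1*(9 - 4*(-5) - 4*(-5)²) - 14 = 1*(9 + 20 - 4*25) - 14 = 1*(9 + 20 - 100) - 14 = 1*(-71) - 14 = -71 - 14 = -85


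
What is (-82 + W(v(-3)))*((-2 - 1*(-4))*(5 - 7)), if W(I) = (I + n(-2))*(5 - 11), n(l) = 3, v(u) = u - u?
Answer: 400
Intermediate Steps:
v(u) = 0
W(I) = -18 - 6*I (W(I) = (I + 3)*(5 - 11) = (3 + I)*(-6) = -18 - 6*I)
(-82 + W(v(-3)))*((-2 - 1*(-4))*(5 - 7)) = (-82 + (-18 - 6*0))*((-2 - 1*(-4))*(5 - 7)) = (-82 + (-18 + 0))*((-2 + 4)*(-2)) = (-82 - 18)*(2*(-2)) = -100*(-4) = 400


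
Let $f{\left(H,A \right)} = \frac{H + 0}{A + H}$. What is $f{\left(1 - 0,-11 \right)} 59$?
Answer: $- \frac{59}{10} \approx -5.9$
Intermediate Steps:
$f{\left(H,A \right)} = \frac{H}{A + H}$
$f{\left(1 - 0,-11 \right)} 59 = \frac{1 - 0}{-11 + \left(1 - 0\right)} 59 = \frac{1 + 0}{-11 + \left(1 + 0\right)} 59 = 1 \frac{1}{-11 + 1} \cdot 59 = 1 \frac{1}{-10} \cdot 59 = 1 \left(- \frac{1}{10}\right) 59 = \left(- \frac{1}{10}\right) 59 = - \frac{59}{10}$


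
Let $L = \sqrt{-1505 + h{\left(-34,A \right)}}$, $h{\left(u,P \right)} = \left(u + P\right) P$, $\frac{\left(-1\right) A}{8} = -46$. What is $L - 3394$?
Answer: $-3394 + \sqrt{121407} \approx -3045.6$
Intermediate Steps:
$A = 368$ ($A = \left(-8\right) \left(-46\right) = 368$)
$h{\left(u,P \right)} = P \left(P + u\right)$ ($h{\left(u,P \right)} = \left(P + u\right) P = P \left(P + u\right)$)
$L = \sqrt{121407}$ ($L = \sqrt{-1505 + 368 \left(368 - 34\right)} = \sqrt{-1505 + 368 \cdot 334} = \sqrt{-1505 + 122912} = \sqrt{121407} \approx 348.44$)
$L - 3394 = \sqrt{121407} - 3394 = -3394 + \sqrt{121407}$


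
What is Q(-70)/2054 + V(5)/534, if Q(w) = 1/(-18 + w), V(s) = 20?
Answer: 1807253/48260784 ≈ 0.037448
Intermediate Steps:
Q(-70)/2054 + V(5)/534 = 1/(-18 - 70*2054) + 20/534 = (1/2054)/(-88) + 20*(1/534) = -1/88*1/2054 + 10/267 = -1/180752 + 10/267 = 1807253/48260784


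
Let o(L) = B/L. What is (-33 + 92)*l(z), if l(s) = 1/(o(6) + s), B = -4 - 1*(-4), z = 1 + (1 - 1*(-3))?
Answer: 59/5 ≈ 11.800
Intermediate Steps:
z = 5 (z = 1 + (1 + 3) = 1 + 4 = 5)
B = 0 (B = -4 + 4 = 0)
o(L) = 0 (o(L) = 0/L = 0)
l(s) = 1/s (l(s) = 1/(0 + s) = 1/s)
(-33 + 92)*l(z) = (-33 + 92)/5 = 59*(⅕) = 59/5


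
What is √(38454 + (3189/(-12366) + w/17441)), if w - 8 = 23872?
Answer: √22083621873148330930/23963934 ≈ 196.10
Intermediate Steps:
w = 23880 (w = 8 + 23872 = 23880)
√(38454 + (3189/(-12366) + w/17441)) = √(38454 + (3189/(-12366) + 23880/17441)) = √(38454 + (3189*(-1/12366) + 23880*(1/17441))) = √(38454 + (-1063/4122 + 23880/17441)) = √(38454 + 79893577/71891802) = √(2764607247685/71891802) = √22083621873148330930/23963934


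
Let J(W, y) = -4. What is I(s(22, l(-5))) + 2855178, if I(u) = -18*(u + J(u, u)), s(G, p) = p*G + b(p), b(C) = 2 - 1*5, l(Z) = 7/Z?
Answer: 14279292/5 ≈ 2.8559e+6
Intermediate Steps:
b(C) = -3 (b(C) = 2 - 5 = -3)
s(G, p) = -3 + G*p (s(G, p) = p*G - 3 = G*p - 3 = -3 + G*p)
I(u) = 72 - 18*u (I(u) = -18*(u - 4) = -18*(-4 + u) = 72 - 18*u)
I(s(22, l(-5))) + 2855178 = (72 - 18*(-3 + 22*(7/(-5)))) + 2855178 = (72 - 18*(-3 + 22*(7*(-⅕)))) + 2855178 = (72 - 18*(-3 + 22*(-7/5))) + 2855178 = (72 - 18*(-3 - 154/5)) + 2855178 = (72 - 18*(-169/5)) + 2855178 = (72 + 3042/5) + 2855178 = 3402/5 + 2855178 = 14279292/5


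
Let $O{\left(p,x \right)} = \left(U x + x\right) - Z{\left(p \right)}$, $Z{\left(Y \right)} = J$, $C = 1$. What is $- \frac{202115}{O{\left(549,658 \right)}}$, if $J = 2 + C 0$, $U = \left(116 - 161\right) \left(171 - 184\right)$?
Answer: $- \frac{202115}{385586} \approx -0.52418$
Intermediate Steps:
$U = 585$ ($U = \left(-45\right) \left(-13\right) = 585$)
$J = 2$ ($J = 2 + 1 \cdot 0 = 2 + 0 = 2$)
$Z{\left(Y \right)} = 2$
$O{\left(p,x \right)} = -2 + 586 x$ ($O{\left(p,x \right)} = \left(585 x + x\right) - 2 = 586 x - 2 = -2 + 586 x$)
$- \frac{202115}{O{\left(549,658 \right)}} = - \frac{202115}{-2 + 586 \cdot 658} = - \frac{202115}{-2 + 385588} = - \frac{202115}{385586}$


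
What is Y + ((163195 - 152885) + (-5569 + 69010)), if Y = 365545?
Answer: 439296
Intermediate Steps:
Y + ((163195 - 152885) + (-5569 + 69010)) = 365545 + ((163195 - 152885) + (-5569 + 69010)) = 365545 + (10310 + 63441) = 365545 + 73751 = 439296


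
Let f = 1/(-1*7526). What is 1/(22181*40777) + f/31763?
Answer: -665426299/216213158738003306 ≈ -3.0776e-9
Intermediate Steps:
f = -1/7526 (f = 1/(-7526) = -1/7526 ≈ -0.00013287)
1/(22181*40777) + f/31763 = 1/(22181*40777) - 1/7526/31763 = (1/22181)*(1/40777) - 1/7526*1/31763 = 1/904474637 - 1/239048338 = -665426299/216213158738003306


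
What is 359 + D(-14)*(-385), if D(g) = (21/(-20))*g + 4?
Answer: -13681/2 ≈ -6840.5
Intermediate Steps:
D(g) = 4 - 21*g/20 (D(g) = (21*(-1/20))*g + 4 = -21*g/20 + 4 = 4 - 21*g/20)
359 + D(-14)*(-385) = 359 + (4 - 21/20*(-14))*(-385) = 359 + (4 + 147/10)*(-385) = 359 + (187/10)*(-385) = 359 - 14399/2 = -13681/2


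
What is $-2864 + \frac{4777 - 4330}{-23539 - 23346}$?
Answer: $- \frac{134279087}{46885} \approx -2864.0$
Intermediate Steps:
$-2864 + \frac{4777 - 4330}{-23539 - 23346} = -2864 + \frac{447}{-46885} = -2864 + 447 \left(- \frac{1}{46885}\right) = -2864 - \frac{447}{46885} = - \frac{134279087}{46885}$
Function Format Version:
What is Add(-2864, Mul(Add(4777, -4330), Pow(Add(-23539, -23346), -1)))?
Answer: Rational(-134279087, 46885) ≈ -2864.0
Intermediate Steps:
Add(-2864, Mul(Add(4777, -4330), Pow(Add(-23539, -23346), -1))) = Add(-2864, Mul(447, Pow(-46885, -1))) = Add(-2864, Mul(447, Rational(-1, 46885))) = Add(-2864, Rational(-447, 46885)) = Rational(-134279087, 46885)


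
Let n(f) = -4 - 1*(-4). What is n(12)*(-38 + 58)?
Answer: 0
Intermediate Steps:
n(f) = 0 (n(f) = -4 + 4 = 0)
n(12)*(-38 + 58) = 0*(-38 + 58) = 0*20 = 0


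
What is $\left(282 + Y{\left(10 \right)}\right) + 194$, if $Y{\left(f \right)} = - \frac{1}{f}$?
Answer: $\frac{4759}{10} \approx 475.9$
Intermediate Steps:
$\left(282 + Y{\left(10 \right)}\right) + 194 = \left(282 - \frac{1}{10}\right) + 194 = \frac{2819}{10} + 194 = \frac{4759}{10}$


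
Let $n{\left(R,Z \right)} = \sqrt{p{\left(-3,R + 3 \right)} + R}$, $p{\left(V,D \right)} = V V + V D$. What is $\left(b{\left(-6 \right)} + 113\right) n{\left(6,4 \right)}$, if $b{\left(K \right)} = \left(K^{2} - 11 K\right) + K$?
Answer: $418 i \sqrt{3} \approx 724.0 i$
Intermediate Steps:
$b{\left(K \right)} = K^{2} - 10 K$
$p{\left(V,D \right)} = V^{2} + D V$
$n{\left(R,Z \right)} = \sqrt{2} \sqrt{- R}$ ($n{\left(R,Z \right)} = \sqrt{- 3 \left(\left(R + 3\right) - 3\right) + R} = \sqrt{- 3 \left(\left(3 + R\right) - 3\right) + R} = \sqrt{- 3 R + R} = \sqrt{- 2 R} = \sqrt{2} \sqrt{- R}$)
$\left(b{\left(-6 \right)} + 113\right) n{\left(6,4 \right)} = \left(- 6 \left(-10 - 6\right) + 113\right) \sqrt{2} \sqrt{\left(-1\right) 6} = \left(\left(-6\right) \left(-16\right) + 113\right) \sqrt{2} \sqrt{-6} = \left(96 + 113\right) \sqrt{2} i \sqrt{6} = 209 \cdot 2 i \sqrt{3} = 418 i \sqrt{3}$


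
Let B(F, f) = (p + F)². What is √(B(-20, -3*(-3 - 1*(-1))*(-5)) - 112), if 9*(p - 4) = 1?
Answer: √11377/9 ≈ 11.851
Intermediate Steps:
p = 37/9 (p = 4 + (⅑)*1 = 4 + ⅑ = 37/9 ≈ 4.1111)
B(F, f) = (37/9 + F)²
√(B(-20, -3*(-3 - 1*(-1))*(-5)) - 112) = √((37 + 9*(-20))²/81 - 112) = √((37 - 180)²/81 - 112) = √((1/81)*(-143)² - 112) = √((1/81)*20449 - 112) = √(20449/81 - 112) = √(11377/81) = √11377/9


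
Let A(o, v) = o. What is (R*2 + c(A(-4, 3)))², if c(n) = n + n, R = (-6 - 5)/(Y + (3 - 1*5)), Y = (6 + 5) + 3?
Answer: 3481/36 ≈ 96.694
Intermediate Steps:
Y = 14 (Y = 11 + 3 = 14)
R = -11/12 (R = (-6 - 5)/(14 + (3 - 1*5)) = -11/(14 + (3 - 5)) = -11/(14 - 2) = -11/12 ≈ -0.91667)
c(n) = 2*n
(R*2 + c(A(-4, 3)))² = (-11/12*2 + 2*(-4))² = (-11/6 - 8)² = (-59/6)² = 3481/36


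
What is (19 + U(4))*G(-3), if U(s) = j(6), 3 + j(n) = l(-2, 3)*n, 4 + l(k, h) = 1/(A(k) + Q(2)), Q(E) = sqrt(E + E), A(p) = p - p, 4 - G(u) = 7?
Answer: 15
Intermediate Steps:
G(u) = -3 (G(u) = 4 - 1*7 = 4 - 7 = -3)
A(p) = 0
Q(E) = sqrt(2)*sqrt(E) (Q(E) = sqrt(2*E) = sqrt(2)*sqrt(E))
l(k, h) = -7/2 (l(k, h) = -4 + 1/(0 + sqrt(2)*sqrt(2)) = -4 + 1/(0 + 2) = -4 + 1/2 = -7/2)
j(n) = -3 - 7*n/2
U(s) = -24 (U(s) = -3 - 7/2*6 = -3 - 21 = -24)
(19 + U(4))*G(-3) = (19 - 24)*(-3) = -5*(-3) = 15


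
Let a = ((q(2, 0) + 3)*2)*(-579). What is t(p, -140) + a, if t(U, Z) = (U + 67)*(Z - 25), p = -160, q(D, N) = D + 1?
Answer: 8397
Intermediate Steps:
q(D, N) = 1 + D
t(U, Z) = (-25 + Z)*(67 + U) (t(U, Z) = (67 + U)*(-25 + Z) = (-25 + Z)*(67 + U))
a = -6948 (a = (((1 + 2) + 3)*2)*(-579) = ((3 + 3)*2)*(-579) = (6*2)*(-579) = 12*(-579) = -6948)
t(p, -140) + a = (-1675 - 25*(-160) + 67*(-140) - 160*(-140)) - 6948 = (-1675 + 4000 - 9380 + 22400) - 6948 = 15345 - 6948 = 8397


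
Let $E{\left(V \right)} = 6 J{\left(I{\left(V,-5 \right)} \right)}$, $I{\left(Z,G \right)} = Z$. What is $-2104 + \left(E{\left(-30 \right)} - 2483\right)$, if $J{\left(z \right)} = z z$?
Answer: $813$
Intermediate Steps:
$J{\left(z \right)} = z^{2}$
$E{\left(V \right)} = 6 V^{2}$
$-2104 + \left(E{\left(-30 \right)} - 2483\right) = -2104 - \left(2483 - 6 \left(-30\right)^{2}\right) = -2104 + \left(6 \cdot 900 - 2483\right) = -2104 + \left(5400 - 2483\right) = -2104 + 2917 = 813$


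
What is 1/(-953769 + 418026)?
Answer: -1/535743 ≈ -1.8666e-6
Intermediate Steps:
1/(-953769 + 418026) = 1/(-535743) = -1/535743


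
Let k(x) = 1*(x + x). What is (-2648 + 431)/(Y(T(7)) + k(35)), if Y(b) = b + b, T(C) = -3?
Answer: -2217/64 ≈ -34.641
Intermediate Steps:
Y(b) = 2*b
k(x) = 2*x (k(x) = 1*(2*x) = 2*x)
(-2648 + 431)/(Y(T(7)) + k(35)) = (-2648 + 431)/(2*(-3) + 2*35) = -2217/(-6 + 70) = -2217/64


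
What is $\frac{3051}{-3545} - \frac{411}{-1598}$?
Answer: $- \frac{3418503}{5664910} \approx -0.60345$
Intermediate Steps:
$\frac{3051}{-3545} - \frac{411}{-1598} = 3051 \left(- \frac{1}{3545}\right) - - \frac{411}{1598} = - \frac{3051}{3545} + \frac{411}{1598} = - \frac{3418503}{5664910}$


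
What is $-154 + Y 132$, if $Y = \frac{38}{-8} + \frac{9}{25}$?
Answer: $- \frac{18337}{25} \approx -733.48$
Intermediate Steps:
$Y = - \frac{439}{100}$ ($Y = 38 \left(- \frac{1}{8}\right) + 9 \cdot \frac{1}{25} = - \frac{19}{4} + \frac{9}{25} = - \frac{439}{100} \approx -4.39$)
$-154 + Y 132 = -154 - \frac{14487}{25} = - \frac{18337}{25}$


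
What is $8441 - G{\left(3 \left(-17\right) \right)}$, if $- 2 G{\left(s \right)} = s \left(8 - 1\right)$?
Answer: $\frac{16525}{2} \approx 8262.5$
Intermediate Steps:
$G{\left(s \right)} = - \frac{7 s}{2}$ ($G{\left(s \right)} = - \frac{s \left(8 - 1\right)}{2} = - \frac{s 7}{2} = - \frac{7 s}{2}$)
$8441 - G{\left(3 \left(-17\right) \right)} = 8441 - - \frac{7 \cdot 3 \left(-17\right)}{2} = 8441 - \left(- \frac{7}{2}\right) \left(-51\right) = 8441 - \frac{357}{2} = \frac{16525}{2}$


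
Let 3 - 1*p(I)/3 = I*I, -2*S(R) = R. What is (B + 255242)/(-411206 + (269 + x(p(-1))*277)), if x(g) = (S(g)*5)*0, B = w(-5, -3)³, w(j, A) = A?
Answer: -255215/410937 ≈ -0.62106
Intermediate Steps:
S(R) = -R/2
p(I) = 9 - 3*I² (p(I) = 9 - 3*I*I = 9 - 3*I²)
B = -27 (B = (-3)³ = -27)
x(g) = 0 (x(g) = (-g/2*5)*0 = -5*g/2*0 = 0)
(B + 255242)/(-411206 + (269 + x(p(-1))*277)) = (-27 + 255242)/(-411206 + (269 + 0*277)) = 255215/(-411206 + (269 + 0)) = 255215/(-411206 + 269) = 255215/(-410937) = 255215*(-1/410937) = -255215/410937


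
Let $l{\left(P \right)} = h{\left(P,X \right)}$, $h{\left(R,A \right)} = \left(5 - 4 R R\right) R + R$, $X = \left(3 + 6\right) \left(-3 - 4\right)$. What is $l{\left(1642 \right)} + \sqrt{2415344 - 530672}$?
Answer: $-17708395300 + 48 \sqrt{818} \approx -1.7708 \cdot 10^{10}$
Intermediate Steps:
$X = -63$ ($X = 9 \left(-3 - 4\right) = 9 \left(-7\right) = -63$)
$h{\left(R,A \right)} = R + R \left(5 - 4 R^{2}\right)$ ($h{\left(R,A \right)} = \left(5 - 4 R^{2}\right) R + R = R \left(5 - 4 R^{2}\right) + R = R + R \left(5 - 4 R^{2}\right)$)
$l{\left(P \right)} = - 4 P^{3} + 6 P$
$l{\left(1642 \right)} + \sqrt{2415344 - 530672} = \left(- 4 \cdot 1642^{3} + 6 \cdot 1642\right) + \sqrt{2415344 - 530672} = \left(\left(-4\right) 4427101288 + 9852\right) + \sqrt{1884672} = \left(-17708405152 + 9852\right) + 48 \sqrt{818} = -17708395300 + 48 \sqrt{818}$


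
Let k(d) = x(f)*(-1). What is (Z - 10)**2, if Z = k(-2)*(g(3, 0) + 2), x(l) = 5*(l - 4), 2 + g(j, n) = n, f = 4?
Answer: 100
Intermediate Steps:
g(j, n) = -2 + n
x(l) = -20 + 5*l (x(l) = 5*(-4 + l) = -20 + 5*l)
k(d) = 0 (k(d) = (-20 + 5*4)*(-1) = (-20 + 20)*(-1) = 0*(-1) = 0)
Z = 0 (Z = 0*((-2 + 0) + 2) = 0*(-2 + 2) = 0*0 = 0)
(Z - 10)**2 = (0 - 10)**2 = (-10)**2 = 100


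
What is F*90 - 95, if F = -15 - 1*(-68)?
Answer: 4675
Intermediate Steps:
F = 53 (F = -15 + 68 = 53)
F*90 - 95 = 53*90 - 95 = 4770 - 95 = 4675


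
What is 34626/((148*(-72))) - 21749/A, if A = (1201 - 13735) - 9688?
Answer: -44808469/19733136 ≈ -2.2707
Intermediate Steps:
A = -22222 (A = -12534 - 9688 = -22222)
34626/((148*(-72))) - 21749/A = 34626/((148*(-72))) - 21749/(-22222) = 34626/(-10656) - 21749*(-1/22222) = 34626*(-1/10656) + 21749/22222 = -5771/1776 + 21749/22222 = -44808469/19733136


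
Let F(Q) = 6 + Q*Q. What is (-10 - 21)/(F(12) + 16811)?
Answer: -31/16961 ≈ -0.0018277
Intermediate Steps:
F(Q) = 6 + Q²
(-10 - 21)/(F(12) + 16811) = (-10 - 21)/((6 + 12²) + 16811) = -31/((6 + 144) + 16811) = -31/(150 + 16811) = -31/16961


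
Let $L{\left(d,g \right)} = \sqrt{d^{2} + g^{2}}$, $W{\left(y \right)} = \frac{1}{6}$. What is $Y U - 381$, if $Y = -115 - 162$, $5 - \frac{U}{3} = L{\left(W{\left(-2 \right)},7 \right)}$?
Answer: $-4536 + \frac{277 \sqrt{1765}}{2} \approx 1282.6$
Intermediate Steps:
$W{\left(y \right)} = \frac{1}{6}$
$U = 15 - \frac{\sqrt{1765}}{2}$ ($U = 15 - 3 \sqrt{\left(\frac{1}{6}\right)^{2} + 7^{2}} = 15 - 3 \sqrt{\frac{1}{36} + 49} = 15 - 3 \sqrt{\frac{1765}{36}} = 15 - 3 \frac{\sqrt{1765}}{6} = 15 - \frac{\sqrt{1765}}{2} \approx -6.006$)
$Y = -277$
$Y U - 381 = - 277 \left(15 - \frac{\sqrt{1765}}{2}\right) - 381 = \left(-4155 + \frac{277 \sqrt{1765}}{2}\right) - 381 = -4536 + \frac{277 \sqrt{1765}}{2}$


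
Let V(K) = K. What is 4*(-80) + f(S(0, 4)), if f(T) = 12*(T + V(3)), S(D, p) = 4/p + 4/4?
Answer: -260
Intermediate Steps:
S(D, p) = 1 + 4/p (S(D, p) = 4/p + 4*(1/4) = 4/p + 1 = 1 + 4/p)
f(T) = 36 + 12*T (f(T) = 12*(T + 3) = 12*(3 + T) = 36 + 12*T)
4*(-80) + f(S(0, 4)) = 4*(-80) + (36 + 12*((4 + 4)/4)) = -320 + (36 + 12*((1/4)*8)) = -320 + (36 + 12*2) = -320 + (36 + 24) = -320 + 60 = -260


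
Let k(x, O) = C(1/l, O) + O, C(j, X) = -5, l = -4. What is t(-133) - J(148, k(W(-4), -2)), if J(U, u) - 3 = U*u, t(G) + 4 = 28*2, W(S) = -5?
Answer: 1085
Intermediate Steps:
k(x, O) = -5 + O
t(G) = 52 (t(G) = -4 + 28*2 = -4 + 56 = 52)
J(U, u) = 3 + U*u
t(-133) - J(148, k(W(-4), -2)) = 52 - (3 + 148*(-5 - 2)) = 52 - (3 + 148*(-7)) = 52 - (3 - 1036) = 52 - 1*(-1033) = 52 + 1033 = 1085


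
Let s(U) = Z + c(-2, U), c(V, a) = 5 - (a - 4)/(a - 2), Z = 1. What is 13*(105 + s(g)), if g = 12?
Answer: 7163/5 ≈ 1432.6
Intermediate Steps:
c(V, a) = 5 - (-4 + a)/(-2 + a)
s(U) = 1 + 2*(-3 + 2*U)/(-2 + U)
13*(105 + s(g)) = 13*(105 + (-8 + 5*12)/(-2 + 12)) = 13*(105 + (-8 + 60)/10) = 13*(105 + (⅒)*52) = 13*(105 + 26/5) = 13*(551/5) = 7163/5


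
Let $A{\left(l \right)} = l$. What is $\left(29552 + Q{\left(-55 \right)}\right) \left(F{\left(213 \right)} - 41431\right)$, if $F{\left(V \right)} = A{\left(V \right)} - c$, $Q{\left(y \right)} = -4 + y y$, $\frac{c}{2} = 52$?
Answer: $-1345981506$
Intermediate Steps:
$c = 104$ ($c = 2 \cdot 52 = 104$)
$Q{\left(y \right)} = -4 + y^{2}$
$F{\left(V \right)} = -104 + V$ ($F{\left(V \right)} = V - 104 = -104 + V$)
$\left(29552 + Q{\left(-55 \right)}\right) \left(F{\left(213 \right)} - 41431\right) = \left(29552 - \left(4 - \left(-55\right)^{2}\right)\right) \left(\left(-104 + 213\right) - 41431\right) = \left(29552 + \left(-4 + 3025\right)\right) \left(109 - 41431\right) = \left(29552 + 3021\right) \left(-41322\right) = 32573 \left(-41322\right) = -1345981506$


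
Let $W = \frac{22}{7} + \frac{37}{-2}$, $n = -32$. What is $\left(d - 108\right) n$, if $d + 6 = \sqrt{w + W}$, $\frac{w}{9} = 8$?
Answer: $3648 - \frac{16 \sqrt{11102}}{7} \approx 3407.2$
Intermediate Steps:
$w = 72$ ($w = 9 \cdot 8 = 72$)
$W = - \frac{215}{14}$ ($W = 22 \cdot \frac{1}{7} + 37 \left(- \frac{1}{2}\right) = \frac{22}{7} - \frac{37}{2} = - \frac{215}{14} \approx -15.357$)
$d = -6 + \frac{\sqrt{11102}}{14}$ ($d = -6 + \sqrt{72 - \frac{215}{14}} = -6 + \sqrt{\frac{793}{14}} = -6 + \frac{\sqrt{11102}}{14} \approx 1.5261$)
$\left(d - 108\right) n = \left(\left(-6 + \frac{\sqrt{11102}}{14}\right) - 108\right) \left(-32\right) = \left(-114 + \frac{\sqrt{11102}}{14}\right) \left(-32\right) = 3648 - \frac{16 \sqrt{11102}}{7}$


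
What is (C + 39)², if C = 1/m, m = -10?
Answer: 151321/100 ≈ 1513.2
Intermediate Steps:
C = -⅒ (C = 1/(-10) = -⅒ ≈ -0.10000)
(C + 39)² = (-⅒ + 39)² = (389/10)² = 151321/100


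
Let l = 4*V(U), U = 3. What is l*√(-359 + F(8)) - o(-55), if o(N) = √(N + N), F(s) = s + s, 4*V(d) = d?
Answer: I*(-√110 + 21*√7) ≈ 45.073*I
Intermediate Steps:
V(d) = d/4
F(s) = 2*s
o(N) = √2*√N (o(N) = √(2*N) = √2*√N)
l = 3 (l = 4*((¼)*3) = 4*(¾) = 3)
l*√(-359 + F(8)) - o(-55) = 3*√(-359 + 2*8) - √2*√(-55) = 3*√(-359 + 16) - √2*I*√55 = 3*√(-343) - I*√110 = 3*(7*I*√7) - I*√110 = 21*I*√7 - I*√110 = -I*√110 + 21*I*√7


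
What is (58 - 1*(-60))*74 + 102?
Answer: 8834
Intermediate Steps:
(58 - 1*(-60))*74 + 102 = (58 + 60)*74 + 102 = 118*74 + 102 = 8732 + 102 = 8834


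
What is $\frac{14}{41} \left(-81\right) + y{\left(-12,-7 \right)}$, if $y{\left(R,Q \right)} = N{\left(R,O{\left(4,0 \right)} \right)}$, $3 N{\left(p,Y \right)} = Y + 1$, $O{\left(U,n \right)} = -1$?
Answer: $- \frac{1134}{41} \approx -27.659$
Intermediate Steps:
$N{\left(p,Y \right)} = \frac{1}{3} + \frac{Y}{3}$ ($N{\left(p,Y \right)} = \frac{Y + 1}{3} = \frac{1 + Y}{3} = \frac{1}{3} + \frac{Y}{3}$)
$y{\left(R,Q \right)} = 0$ ($y{\left(R,Q \right)} = \frac{1}{3} + \frac{1}{3} \left(-1\right) = \frac{1}{3} - \frac{1}{3} = 0$)
$\frac{14}{41} \left(-81\right) + y{\left(-12,-7 \right)} = \frac{14}{41} \left(-81\right) + 0 = - \frac{1134}{41} + 0 = - \frac{1134}{41}$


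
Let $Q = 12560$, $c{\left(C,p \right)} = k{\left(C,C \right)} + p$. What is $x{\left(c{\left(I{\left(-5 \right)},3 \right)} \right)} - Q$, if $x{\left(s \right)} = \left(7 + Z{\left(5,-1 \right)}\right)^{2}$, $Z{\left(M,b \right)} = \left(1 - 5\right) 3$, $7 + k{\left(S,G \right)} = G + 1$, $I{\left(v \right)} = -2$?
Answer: $-12535$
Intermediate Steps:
$k{\left(S,G \right)} = -6 + G$ ($k{\left(S,G \right)} = -7 + \left(G + 1\right) = -7 + \left(1 + G\right) = -6 + G$)
$Z{\left(M,b \right)} = -12$ ($Z{\left(M,b \right)} = \left(-4\right) 3 = -12$)
$c{\left(C,p \right)} = -6 + C + p$ ($c{\left(C,p \right)} = \left(-6 + C\right) + p = -6 + C + p$)
$x{\left(s \right)} = 25$ ($x{\left(s \right)} = \left(7 - 12\right)^{2} = \left(-5\right)^{2} = 25$)
$x{\left(c{\left(I{\left(-5 \right)},3 \right)} \right)} - Q = 25 - 12560 = -12535$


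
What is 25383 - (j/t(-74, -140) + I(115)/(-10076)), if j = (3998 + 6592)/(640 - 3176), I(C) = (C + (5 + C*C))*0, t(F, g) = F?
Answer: 2381732361/93832 ≈ 25383.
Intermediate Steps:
I(C) = 0 (I(C) = (C + (5 + C**2))*0 = (5 + C + C**2)*0 = 0)
j = -5295/1268 (j = 10590/(-2536) = 10590*(-1/2536) = -5295/1268 ≈ -4.1759)
25383 - (j/t(-74, -140) + I(115)/(-10076)) = 25383 - (-5295/1268/(-74) + 0/(-10076)) = 25383 - (-5295/1268*(-1/74) + 0*(-1/10076)) = 25383 - (5295/93832 + 0) = 25383 - 1*5295/93832 = 25383 - 5295/93832 = 2381732361/93832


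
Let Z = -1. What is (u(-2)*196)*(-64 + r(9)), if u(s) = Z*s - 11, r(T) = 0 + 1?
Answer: 111132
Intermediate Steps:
r(T) = 1
u(s) = -11 - s (u(s) = -s - 11 = -11 - s)
(u(-2)*196)*(-64 + r(9)) = ((-11 - 1*(-2))*196)*(-64 + 1) = ((-11 + 2)*196)*(-63) = -9*196*(-63) = -1764*(-63) = 111132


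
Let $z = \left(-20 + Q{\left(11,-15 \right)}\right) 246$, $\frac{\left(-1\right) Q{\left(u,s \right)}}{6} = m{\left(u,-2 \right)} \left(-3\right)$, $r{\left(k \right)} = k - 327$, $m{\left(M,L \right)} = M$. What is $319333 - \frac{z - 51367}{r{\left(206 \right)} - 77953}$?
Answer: $\frac{24931597063}{78074} \approx 3.1933 \cdot 10^{5}$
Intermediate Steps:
$r{\left(k \right)} = -327 + k$
$Q{\left(u,s \right)} = 18 u$ ($Q{\left(u,s \right)} = - 6 u \left(-3\right) = - 6 \left(- 3 u\right) = 18 u$)
$z = 43788$ ($z = \left(-20 + 18 \cdot 11\right) 246 = \left(-20 + 198\right) 246 = 178 \cdot 246 = 43788$)
$319333 - \frac{z - 51367}{r{\left(206 \right)} - 77953} = 319333 - \frac{43788 - 51367}{\left(-327 + 206\right) - 77953} = 319333 - - \frac{7579}{-121 - 77953} = 319333 - - \frac{7579}{-78074} = 319333 - \left(-7579\right) \left(- \frac{1}{78074}\right) = 319333 - \frac{7579}{78074} = \frac{24931597063}{78074}$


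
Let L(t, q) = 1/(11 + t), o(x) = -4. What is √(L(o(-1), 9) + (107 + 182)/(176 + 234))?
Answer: √6982710/2870 ≈ 0.92072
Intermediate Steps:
√(L(o(-1), 9) + (107 + 182)/(176 + 234)) = √(1/(11 - 4) + (107 + 182)/(176 + 234)) = √(1/7 + 289/410) = √(⅐ + 289*(1/410)) = √(⅐ + 289/410) = √(2433/2870) = √6982710/2870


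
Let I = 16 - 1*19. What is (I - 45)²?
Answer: 2304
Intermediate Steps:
I = -3 (I = 16 - 19 = -3)
(I - 45)² = (-3 - 45)² = (-48)² = 2304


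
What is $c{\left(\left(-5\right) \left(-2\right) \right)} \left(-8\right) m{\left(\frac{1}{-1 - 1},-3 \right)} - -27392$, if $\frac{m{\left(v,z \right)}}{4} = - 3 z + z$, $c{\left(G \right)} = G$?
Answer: $25472$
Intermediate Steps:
$m{\left(v,z \right)} = - 8 z$ ($m{\left(v,z \right)} = 4 \left(- 3 z + z\right) = 4 \left(- 2 z\right) = - 8 z$)
$c{\left(\left(-5\right) \left(-2\right) \right)} \left(-8\right) m{\left(\frac{1}{-1 - 1},-3 \right)} - -27392 = \left(-5\right) \left(-2\right) \left(-8\right) \left(\left(-8\right) \left(-3\right)\right) - -27392 = 10 \left(-8\right) 24 + 27392 = \left(-80\right) 24 + 27392 = -1920 + 27392 = 25472$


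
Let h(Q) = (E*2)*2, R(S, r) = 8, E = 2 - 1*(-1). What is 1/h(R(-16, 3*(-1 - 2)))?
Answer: 1/12 ≈ 0.083333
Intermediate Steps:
E = 3 (E = 2 + 1 = 3)
h(Q) = 12 (h(Q) = (3*2)*2 = 6*2 = 12)
1/h(R(-16, 3*(-1 - 2))) = 1/12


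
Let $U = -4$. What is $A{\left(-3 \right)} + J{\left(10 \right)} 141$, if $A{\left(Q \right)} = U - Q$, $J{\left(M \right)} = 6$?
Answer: $845$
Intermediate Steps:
$A{\left(Q \right)} = -4 - Q$
$A{\left(-3 \right)} + J{\left(10 \right)} 141 = \left(-4 - -3\right) + 6 \cdot 141 = \left(-4 + 3\right) + 846 = -1 + 846 = 845$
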